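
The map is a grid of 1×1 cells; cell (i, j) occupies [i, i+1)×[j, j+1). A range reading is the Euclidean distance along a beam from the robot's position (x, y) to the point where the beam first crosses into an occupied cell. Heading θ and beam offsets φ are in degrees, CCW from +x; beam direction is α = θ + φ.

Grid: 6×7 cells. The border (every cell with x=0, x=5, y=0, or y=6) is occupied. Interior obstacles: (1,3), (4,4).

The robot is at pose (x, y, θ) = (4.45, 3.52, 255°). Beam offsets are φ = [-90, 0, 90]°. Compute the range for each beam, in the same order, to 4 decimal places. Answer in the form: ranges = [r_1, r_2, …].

beam 1: φ=-90°, α=165°
  direction (-0.9659, 0.2588); cell (4,3); t to first gridline: x 0.4659, y 1.8546 (then +1.0353 / +3.8637)
    (3,3) via x @ 0.4659
    (2,3) via x @ 1.5012
    (2,4) via y @ 1.8546
    (1,4) via x @ 2.5364
    (0,4) via x @ 3.5717  # hit
  → r_1 = 3.5717
beam 2: φ=0°, α=255°
  direction (-0.2588, -0.9659); cell (4,3); t to first gridline: x 1.7387, y 0.5383 (then +3.8637 / +1.0353)
    (4,2) via y @ 0.5383
    (4,1) via y @ 1.5736
    (3,1) via x @ 1.7387
    (3,0) via y @ 2.6089  # hit
  → r_2 = 2.6089
beam 3: φ=90°, α=345°
  direction (0.9659, -0.2588); cell (4,3); t to first gridline: x 0.5694, y 2.0091 (then +1.0353 / +3.8637)
    (5,3) via x @ 0.5694  # hit
  → r_3 = 0.5694

ranges = [3.5717, 2.6089, 0.5694]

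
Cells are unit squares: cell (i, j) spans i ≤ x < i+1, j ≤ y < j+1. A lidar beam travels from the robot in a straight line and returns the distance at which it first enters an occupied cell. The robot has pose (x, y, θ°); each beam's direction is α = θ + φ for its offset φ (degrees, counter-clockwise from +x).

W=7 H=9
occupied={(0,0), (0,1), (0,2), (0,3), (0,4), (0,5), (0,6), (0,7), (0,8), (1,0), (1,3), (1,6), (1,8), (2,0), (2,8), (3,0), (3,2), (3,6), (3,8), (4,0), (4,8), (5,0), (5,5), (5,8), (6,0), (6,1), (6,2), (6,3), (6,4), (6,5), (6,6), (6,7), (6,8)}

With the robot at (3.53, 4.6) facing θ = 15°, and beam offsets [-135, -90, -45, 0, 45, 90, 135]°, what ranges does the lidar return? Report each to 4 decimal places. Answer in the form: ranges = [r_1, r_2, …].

beam 1: φ=-135°, α=240°
  d=(-0.5000,-0.8660)  start (3,4)  tX=1.0600 tY=0.6928  stride 1/|dx|=2.0000 1/|dy|=1.1547
    cross y-line → (3,3), t=0.6928
    cross x-line → (2,3), t=1.0600
    cross y-line → (2,2), t=1.8475
    cross y-line → (2,1), t=3.0022
    cross x-line → (1,1), t=3.0600
    cross y-line → (1,0), t=4.1569 (wall)
  → r_1 = 4.1569
beam 2: φ=-90°, α=285°
  d=(0.2588,-0.9659)  start (3,4)  tX=1.8159 tY=0.6212  stride 1/|dx|=3.8637 1/|dy|=1.0353
    cross y-line → (3,3), t=0.6212
    cross y-line → (3,2), t=1.6564 (wall)
  → r_2 = 1.6564
beam 3: φ=-45°, α=330°
  d=(0.8660,-0.5000)  start (3,4)  tX=0.5427 tY=1.2000  stride 1/|dx|=1.1547 1/|dy|=2.0000
    cross x-line → (4,4), t=0.5427
    cross y-line → (4,3), t=1.2000
    cross x-line → (5,3), t=1.6974
    cross x-line → (6,3), t=2.8521 (wall)
  → r_3 = 2.8521
beam 4: φ=0°, α=15°
  d=(0.9659,0.2588)  start (3,4)  tX=0.4866 tY=1.5455  stride 1/|dx|=1.0353 1/|dy|=3.8637
    cross x-line → (4,4), t=0.4866
    cross x-line → (5,4), t=1.5219
    cross y-line → (5,5), t=1.5455 (wall)
  → r_4 = 1.5455
beam 5: φ=45°, α=60°
  d=(0.5000,0.8660)  start (3,4)  tX=0.9400 tY=0.4619  stride 1/|dx|=2.0000 1/|dy|=1.1547
    cross y-line → (3,5), t=0.4619
    cross x-line → (4,5), t=0.9400
    cross y-line → (4,6), t=1.6166
    cross y-line → (4,7), t=2.7713
    cross x-line → (5,7), t=2.9400
    cross y-line → (5,8), t=3.9260 (wall)
  → r_5 = 3.9260
beam 6: φ=90°, α=105°
  d=(-0.2588,0.9659)  start (3,4)  tX=2.0478 tY=0.4141  stride 1/|dx|=3.8637 1/|dy|=1.0353
    cross y-line → (3,5), t=0.4141
    cross y-line → (3,6), t=1.4494 (wall)
  → r_6 = 1.4494
beam 7: φ=135°, α=150°
  d=(-0.8660,0.5000)  start (3,4)  tX=0.6120 tY=0.8000  stride 1/|dx|=1.1547 1/|dy|=2.0000
    cross x-line → (2,4), t=0.6120
    cross y-line → (2,5), t=0.8000
    cross x-line → (1,5), t=1.7667
    cross y-line → (1,6), t=2.8000 (wall)
  → r_7 = 2.8000

ranges = [4.1569, 1.6564, 2.8521, 1.5455, 3.9260, 1.4494, 2.8000]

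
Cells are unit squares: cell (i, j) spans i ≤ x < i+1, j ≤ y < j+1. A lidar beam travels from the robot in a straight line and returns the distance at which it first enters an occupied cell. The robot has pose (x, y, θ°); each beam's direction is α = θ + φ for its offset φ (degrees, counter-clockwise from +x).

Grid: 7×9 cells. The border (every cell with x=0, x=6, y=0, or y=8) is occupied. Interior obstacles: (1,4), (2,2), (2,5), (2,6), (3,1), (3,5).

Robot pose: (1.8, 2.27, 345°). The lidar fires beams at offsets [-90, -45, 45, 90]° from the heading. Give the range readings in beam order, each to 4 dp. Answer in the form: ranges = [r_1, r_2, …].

beam 1: φ=-90°, α=255°
  d=(-0.2588,-0.9659)  start (1,2)  tX=3.0910 tY=0.2795  stride 1/|dx|=3.8637 1/|dy|=1.0353
    cross y-line → (1,1), t=0.2795
    cross y-line → (1,0), t=1.3148 (wall)
  → r_1 = 1.3148
beam 2: φ=-45°, α=300°
  d=(0.5000,-0.8660)  start (1,2)  tX=0.4000 tY=0.3118  stride 1/|dx|=2.0000 1/|dy|=1.1547
    cross y-line → (1,1), t=0.3118
    cross x-line → (2,1), t=0.4000
    cross y-line → (2,0), t=1.4665 (wall)
  → r_2 = 1.4665
beam 3: φ=45°, α=30°
  d=(0.8660,0.5000)  start (1,2)  tX=0.2309 tY=1.4600  stride 1/|dx|=1.1547 1/|dy|=2.0000
    cross x-line → (2,2), t=0.2309 (wall)
  → r_3 = 0.2309
beam 4: φ=90°, α=75°
  d=(0.2588,0.9659)  start (1,2)  tX=0.7727 tY=0.7558  stride 1/|dx|=3.8637 1/|dy|=1.0353
    cross y-line → (1,3), t=0.7558
    cross x-line → (2,3), t=0.7727
    cross y-line → (2,4), t=1.7910
    cross y-line → (2,5), t=2.8263 (wall)
  → r_4 = 2.8263

ranges = [1.3148, 1.4665, 0.2309, 2.8263]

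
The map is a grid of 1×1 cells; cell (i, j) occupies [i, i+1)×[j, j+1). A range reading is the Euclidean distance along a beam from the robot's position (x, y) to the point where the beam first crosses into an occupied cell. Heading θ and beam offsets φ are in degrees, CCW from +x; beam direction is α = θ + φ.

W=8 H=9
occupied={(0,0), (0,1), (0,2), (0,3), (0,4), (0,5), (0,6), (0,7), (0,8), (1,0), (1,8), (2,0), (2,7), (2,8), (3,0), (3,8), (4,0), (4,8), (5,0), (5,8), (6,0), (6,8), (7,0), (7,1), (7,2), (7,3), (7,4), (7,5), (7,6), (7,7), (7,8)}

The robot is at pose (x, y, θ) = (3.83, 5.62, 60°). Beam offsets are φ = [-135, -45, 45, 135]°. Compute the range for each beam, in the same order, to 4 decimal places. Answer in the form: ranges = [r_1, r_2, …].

beam 1: φ=-135°, α=285°
  dir = (cos 285°, sin 285°) = (0.2588, -0.9659); from cell (3,5)
  next x-line at t=0.6568, next y-line at t=0.6419; Δt_x=3.8637, Δt_y=1.0353
    y: enter (3,4) at t=0.6419
    x: enter (4,4) at t=0.6568
    y: enter (4,3) at t=1.6771
    y: enter (4,2) at t=2.7124
    y: enter (4,1) at t=3.7477
    x: enter (5,1) at t=4.5205
    y: enter (5,0) at t=4.7830 ← occupied
  → r_1 = 4.7830
beam 2: φ=-45°, α=15°
  dir = (cos 15°, sin 15°) = (0.9659, 0.2588); from cell (3,5)
  next x-line at t=0.1760, next y-line at t=1.4682; Δt_x=1.0353, Δt_y=3.8637
    x: enter (4,5) at t=0.1760
    x: enter (5,5) at t=1.2113
    y: enter (5,6) at t=1.4682
    x: enter (6,6) at t=2.2465
    x: enter (7,6) at t=3.2818 ← occupied
  → r_2 = 3.2818
beam 3: φ=45°, α=105°
  dir = (cos 105°, sin 105°) = (-0.2588, 0.9659); from cell (3,5)
  next x-line at t=3.2069, next y-line at t=0.3934; Δt_x=3.8637, Δt_y=1.0353
    y: enter (3,6) at t=0.3934
    y: enter (3,7) at t=1.4287
    y: enter (3,8) at t=2.4640 ← occupied
  → r_3 = 2.4640
beam 4: φ=135°, α=195°
  dir = (cos 195°, sin 195°) = (-0.9659, -0.2588); from cell (3,5)
  next x-line at t=0.8593, next y-line at t=2.3955; Δt_x=1.0353, Δt_y=3.8637
    x: enter (2,5) at t=0.8593
    x: enter (1,5) at t=1.8946
    y: enter (1,4) at t=2.3955
    x: enter (0,4) at t=2.9298 ← occupied
  → r_4 = 2.9298

ranges = [4.7830, 3.2818, 2.4640, 2.9298]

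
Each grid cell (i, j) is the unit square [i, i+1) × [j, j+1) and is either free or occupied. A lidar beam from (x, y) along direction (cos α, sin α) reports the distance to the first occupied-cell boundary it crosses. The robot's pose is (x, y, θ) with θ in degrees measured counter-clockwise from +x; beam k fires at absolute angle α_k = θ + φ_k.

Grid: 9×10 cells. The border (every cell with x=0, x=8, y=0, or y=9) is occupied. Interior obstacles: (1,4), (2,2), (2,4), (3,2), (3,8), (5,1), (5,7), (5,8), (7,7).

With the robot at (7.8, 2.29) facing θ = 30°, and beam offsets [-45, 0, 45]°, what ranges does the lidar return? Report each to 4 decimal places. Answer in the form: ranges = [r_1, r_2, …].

ranges = [0.2071, 0.2309, 0.7727]

beam 1: φ=-45°, α=345°
  dir = (cos 345°, sin 345°) = (0.9659, -0.2588); from cell (7,2)
  next x-line at t=0.2071, next y-line at t=1.1205; Δt_x=1.0353, Δt_y=3.8637
    x: enter (8,2) at t=0.2071 ← occupied
  → r_1 = 0.2071
beam 2: φ=0°, α=30°
  dir = (cos 30°, sin 30°) = (0.8660, 0.5000); from cell (7,2)
  next x-line at t=0.2309, next y-line at t=1.4200; Δt_x=1.1547, Δt_y=2.0000
    x: enter (8,2) at t=0.2309 ← occupied
  → r_2 = 0.2309
beam 3: φ=45°, α=75°
  dir = (cos 75°, sin 75°) = (0.2588, 0.9659); from cell (7,2)
  next x-line at t=0.7727, next y-line at t=0.7350; Δt_x=3.8637, Δt_y=1.0353
    y: enter (7,3) at t=0.7350
    x: enter (8,3) at t=0.7727 ← occupied
  → r_3 = 0.7727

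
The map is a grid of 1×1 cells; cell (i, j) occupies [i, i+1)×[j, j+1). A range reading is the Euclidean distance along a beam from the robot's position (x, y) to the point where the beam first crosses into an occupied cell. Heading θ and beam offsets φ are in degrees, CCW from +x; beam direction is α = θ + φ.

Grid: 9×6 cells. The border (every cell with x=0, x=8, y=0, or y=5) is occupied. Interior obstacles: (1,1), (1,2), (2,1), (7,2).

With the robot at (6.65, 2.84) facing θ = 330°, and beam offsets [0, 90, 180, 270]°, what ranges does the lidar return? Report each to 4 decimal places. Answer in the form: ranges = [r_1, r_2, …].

ranges = [0.4041, 2.4942, 4.3200, 2.1246]

beam 1: φ=0°, α=330°
  cosα=0.8660 sinα=-0.5000 | (6,2) | tMaxX 0.4041 tMaxY 1.6800 | tΔX 1.1547 tΔY 2.0000
    t=0.4041 [x] (7,2) — stop
  → r_1 = 0.4041
beam 2: φ=90°, α=60°
  cosα=0.5000 sinα=0.8660 | (6,2) | tMaxX 0.7000 tMaxY 0.1848 | tΔX 2.0000 tΔY 1.1547
    t=0.1848 [y] (6,3)
    t=0.7000 [x] (7,3)
    t=1.3395 [y] (7,4)
    t=2.4942 [y] (7,5) — stop
  → r_2 = 2.4942
beam 3: φ=180°, α=150°
  cosα=-0.8660 sinα=0.5000 | (6,2) | tMaxX 0.7506 tMaxY 0.3200 | tΔX 1.1547 tΔY 2.0000
    t=0.3200 [y] (6,3)
    t=0.7506 [x] (5,3)
    t=1.9053 [x] (4,3)
    t=2.3200 [y] (4,4)
    t=3.0600 [x] (3,4)
    t=4.2147 [x] (2,4)
    t=4.3200 [y] (2,5) — stop
  → r_3 = 4.3200
beam 4: φ=270°, α=240°
  cosα=-0.5000 sinα=-0.8660 | (6,2) | tMaxX 1.3000 tMaxY 0.9699 | tΔX 2.0000 tΔY 1.1547
    t=0.9699 [y] (6,1)
    t=1.3000 [x] (5,1)
    t=2.1246 [y] (5,0) — stop
  → r_4 = 2.1246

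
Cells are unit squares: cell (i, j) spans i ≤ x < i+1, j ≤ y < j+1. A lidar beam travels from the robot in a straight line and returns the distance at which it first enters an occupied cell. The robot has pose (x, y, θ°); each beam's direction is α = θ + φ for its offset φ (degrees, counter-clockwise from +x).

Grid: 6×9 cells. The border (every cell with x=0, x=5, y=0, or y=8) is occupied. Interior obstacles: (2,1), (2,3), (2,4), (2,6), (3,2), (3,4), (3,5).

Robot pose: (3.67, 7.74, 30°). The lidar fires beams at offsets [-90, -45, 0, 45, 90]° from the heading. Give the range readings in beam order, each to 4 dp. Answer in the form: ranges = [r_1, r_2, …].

beam 1: φ=-90°, α=300°
  direction (0.5000, -0.8660); cell (3,7); t to first gridline: x 0.6600, y 0.8545 (then +2.0000 / +1.1547)
    (4,7) via x @ 0.6600
    (4,6) via y @ 0.8545
    (4,5) via y @ 2.0092
    (5,5) via x @ 2.6600  # hit
  → r_1 = 2.6600
beam 2: φ=-45°, α=345°
  direction (0.9659, -0.2588); cell (3,7); t to first gridline: x 0.3416, y 2.8591 (then +1.0353 / +3.8637)
    (4,7) via x @ 0.3416
    (5,7) via x @ 1.3769  # hit
  → r_2 = 1.3769
beam 3: φ=0°, α=30°
  direction (0.8660, 0.5000); cell (3,7); t to first gridline: x 0.3811, y 0.5200 (then +1.1547 / +2.0000)
    (4,7) via x @ 0.3811
    (4,8) via y @ 0.5200  # hit
  → r_3 = 0.5200
beam 4: φ=45°, α=75°
  direction (0.2588, 0.9659); cell (3,7); t to first gridline: x 1.2750, y 0.2692 (then +3.8637 / +1.0353)
    (3,8) via y @ 0.2692  # hit
  → r_4 = 0.2692
beam 5: φ=90°, α=120°
  direction (-0.5000, 0.8660); cell (3,7); t to first gridline: x 1.3400, y 0.3002 (then +2.0000 / +1.1547)
    (3,8) via y @ 0.3002  # hit
  → r_5 = 0.3002

ranges = [2.6600, 1.3769, 0.5200, 0.2692, 0.3002]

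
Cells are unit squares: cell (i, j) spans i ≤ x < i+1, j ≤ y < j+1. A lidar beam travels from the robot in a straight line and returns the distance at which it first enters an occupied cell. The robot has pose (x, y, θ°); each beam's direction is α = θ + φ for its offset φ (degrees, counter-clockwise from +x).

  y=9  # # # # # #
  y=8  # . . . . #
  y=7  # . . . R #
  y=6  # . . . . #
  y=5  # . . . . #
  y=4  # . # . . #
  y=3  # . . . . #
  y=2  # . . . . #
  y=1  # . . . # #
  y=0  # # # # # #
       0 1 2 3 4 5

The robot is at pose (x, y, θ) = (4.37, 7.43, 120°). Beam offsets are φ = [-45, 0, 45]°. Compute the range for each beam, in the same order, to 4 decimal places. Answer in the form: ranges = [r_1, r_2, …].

beam 1: φ=-45°, α=75°
  dir = (cos 75°, sin 75°) = (0.2588, 0.9659); from cell (4,7)
  next x-line at t=2.4341, next y-line at t=0.5901; Δt_x=3.8637, Δt_y=1.0353
    y: enter (4,8) at t=0.5901
    y: enter (4,9) at t=1.6254 ← occupied
  → r_1 = 1.6254
beam 2: φ=0°, α=120°
  dir = (cos 120°, sin 120°) = (-0.5000, 0.8660); from cell (4,7)
  next x-line at t=0.7400, next y-line at t=0.6582; Δt_x=2.0000, Δt_y=1.1547
    y: enter (4,8) at t=0.6582
    x: enter (3,8) at t=0.7400
    y: enter (3,9) at t=1.8129 ← occupied
  → r_2 = 1.8129
beam 3: φ=45°, α=165°
  dir = (cos 165°, sin 165°) = (-0.9659, 0.2588); from cell (4,7)
  next x-line at t=0.3831, next y-line at t=2.2023; Δt_x=1.0353, Δt_y=3.8637
    x: enter (3,7) at t=0.3831
    x: enter (2,7) at t=1.4183
    y: enter (2,8) at t=2.2023
    x: enter (1,8) at t=2.4536
    x: enter (0,8) at t=3.4889 ← occupied
  → r_3 = 3.4889

ranges = [1.6254, 1.8129, 3.4889]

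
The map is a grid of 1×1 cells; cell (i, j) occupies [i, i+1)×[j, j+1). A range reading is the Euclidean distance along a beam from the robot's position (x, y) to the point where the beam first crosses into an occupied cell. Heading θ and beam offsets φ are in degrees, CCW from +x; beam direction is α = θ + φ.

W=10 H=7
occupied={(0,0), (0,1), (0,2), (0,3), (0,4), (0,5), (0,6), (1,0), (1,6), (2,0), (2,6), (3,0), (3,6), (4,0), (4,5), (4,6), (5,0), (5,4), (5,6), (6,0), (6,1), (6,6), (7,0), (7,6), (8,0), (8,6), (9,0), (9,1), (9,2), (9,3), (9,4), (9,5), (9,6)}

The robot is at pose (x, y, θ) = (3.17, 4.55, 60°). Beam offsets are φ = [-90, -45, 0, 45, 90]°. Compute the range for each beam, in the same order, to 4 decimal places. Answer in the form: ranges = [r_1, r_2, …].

ranges = [6.7319, 1.7387, 1.6600, 1.5012, 2.5057]

beam 1: φ=-90°, α=330°
  direction (0.8660, -0.5000); cell (3,4); t to first gridline: x 0.9584, y 1.1000 (then +1.1547 / +2.0000)
    (4,4) via x @ 0.9584
    (4,3) via y @ 1.1000
    (5,3) via x @ 2.1131
    (5,2) via y @ 3.1000
    (6,2) via x @ 3.2678
    (7,2) via x @ 4.4225
    (7,1) via y @ 5.1000
    (8,1) via x @ 5.5772
    (9,1) via x @ 6.7319  # hit
  → r_1 = 6.7319
beam 2: φ=-45°, α=15°
  direction (0.9659, 0.2588); cell (3,4); t to first gridline: x 0.8593, y 1.7387 (then +1.0353 / +3.8637)
    (4,4) via x @ 0.8593
    (4,5) via y @ 1.7387  # hit
  → r_2 = 1.7387
beam 3: φ=0°, α=60°
  direction (0.5000, 0.8660); cell (3,4); t to first gridline: x 1.6600, y 0.5196 (then +2.0000 / +1.1547)
    (3,5) via y @ 0.5196
    (4,5) via x @ 1.6600  # hit
  → r_3 = 1.6600
beam 4: φ=45°, α=105°
  direction (-0.2588, 0.9659); cell (3,4); t to first gridline: x 0.6568, y 0.4659 (then +3.8637 / +1.0353)
    (3,5) via y @ 0.4659
    (2,5) via x @ 0.6568
    (2,6) via y @ 1.5012  # hit
  → r_4 = 1.5012
beam 5: φ=90°, α=150°
  direction (-0.8660, 0.5000); cell (3,4); t to first gridline: x 0.1963, y 0.9000 (then +1.1547 / +2.0000)
    (2,4) via x @ 0.1963
    (2,5) via y @ 0.9000
    (1,5) via x @ 1.3510
    (0,5) via x @ 2.5057  # hit
  → r_5 = 2.5057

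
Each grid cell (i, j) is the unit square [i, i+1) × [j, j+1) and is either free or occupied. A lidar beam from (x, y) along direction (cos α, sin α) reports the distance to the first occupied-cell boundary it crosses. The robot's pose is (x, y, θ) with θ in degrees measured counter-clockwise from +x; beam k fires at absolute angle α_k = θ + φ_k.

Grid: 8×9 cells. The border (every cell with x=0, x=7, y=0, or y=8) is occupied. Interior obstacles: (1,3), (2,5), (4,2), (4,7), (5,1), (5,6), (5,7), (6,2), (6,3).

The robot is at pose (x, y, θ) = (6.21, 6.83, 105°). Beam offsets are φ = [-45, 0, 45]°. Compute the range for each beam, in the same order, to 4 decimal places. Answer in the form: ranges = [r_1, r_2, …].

ranges = [1.3510, 0.8114, 0.2425]

beam 1: φ=-45°, α=60°
  dir = (cos 60°, sin 60°) = (0.5000, 0.8660); from cell (6,6)
  next x-line at t=1.5800, next y-line at t=0.1963; Δt_x=2.0000, Δt_y=1.1547
    y: enter (6,7) at t=0.1963
    y: enter (6,8) at t=1.3510 ← occupied
  → r_1 = 1.3510
beam 2: φ=0°, α=105°
  dir = (cos 105°, sin 105°) = (-0.2588, 0.9659); from cell (6,6)
  next x-line at t=0.8114, next y-line at t=0.1760; Δt_x=3.8637, Δt_y=1.0353
    y: enter (6,7) at t=0.1760
    x: enter (5,7) at t=0.8114 ← occupied
  → r_2 = 0.8114
beam 3: φ=45°, α=150°
  dir = (cos 150°, sin 150°) = (-0.8660, 0.5000); from cell (6,6)
  next x-line at t=0.2425, next y-line at t=0.3400; Δt_x=1.1547, Δt_y=2.0000
    x: enter (5,6) at t=0.2425 ← occupied
  → r_3 = 0.2425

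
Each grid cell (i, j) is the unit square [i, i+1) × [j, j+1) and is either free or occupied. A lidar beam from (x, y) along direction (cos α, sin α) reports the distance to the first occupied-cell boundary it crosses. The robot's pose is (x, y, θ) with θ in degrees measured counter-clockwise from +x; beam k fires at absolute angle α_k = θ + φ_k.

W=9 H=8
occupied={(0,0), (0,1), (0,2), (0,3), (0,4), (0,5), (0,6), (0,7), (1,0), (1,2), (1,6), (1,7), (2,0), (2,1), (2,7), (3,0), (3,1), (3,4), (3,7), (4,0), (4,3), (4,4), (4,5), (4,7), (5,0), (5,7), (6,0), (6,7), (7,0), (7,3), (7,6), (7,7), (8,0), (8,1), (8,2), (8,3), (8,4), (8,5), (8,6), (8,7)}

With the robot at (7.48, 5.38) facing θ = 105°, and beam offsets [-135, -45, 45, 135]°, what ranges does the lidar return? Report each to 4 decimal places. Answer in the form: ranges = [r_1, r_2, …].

ranges = [0.6004, 0.7159, 3.2400, 5.0576]

beam 1: φ=-135°, α=330°
  d=(0.8660,-0.5000)  start (7,5)  tX=0.6004 tY=0.7600  stride 1/|dx|=1.1547 1/|dy|=2.0000
    cross x-line → (8,5), t=0.6004 (wall)
  → r_1 = 0.6004
beam 2: φ=-45°, α=60°
  d=(0.5000,0.8660)  start (7,5)  tX=1.0400 tY=0.7159  stride 1/|dx|=2.0000 1/|dy|=1.1547
    cross y-line → (7,6), t=0.7159 (wall)
  → r_2 = 0.7159
beam 3: φ=45°, α=150°
  d=(-0.8660,0.5000)  start (7,5)  tX=0.5543 tY=1.2400  stride 1/|dx|=1.1547 1/|dy|=2.0000
    cross x-line → (6,5), t=0.5543
    cross y-line → (6,6), t=1.2400
    cross x-line → (5,6), t=1.7090
    cross x-line → (4,6), t=2.8637
    cross y-line → (4,7), t=3.2400 (wall)
  → r_3 = 3.2400
beam 4: φ=135°, α=240°
  d=(-0.5000,-0.8660)  start (7,5)  tX=0.9600 tY=0.4388  stride 1/|dx|=2.0000 1/|dy|=1.1547
    cross y-line → (7,4), t=0.4388
    cross x-line → (6,4), t=0.9600
    cross y-line → (6,3), t=1.5935
    cross y-line → (6,2), t=2.7482
    cross x-line → (5,2), t=2.9600
    cross y-line → (5,1), t=3.9029
    cross x-line → (4,1), t=4.9600
    cross y-line → (4,0), t=5.0576 (wall)
  → r_4 = 5.0576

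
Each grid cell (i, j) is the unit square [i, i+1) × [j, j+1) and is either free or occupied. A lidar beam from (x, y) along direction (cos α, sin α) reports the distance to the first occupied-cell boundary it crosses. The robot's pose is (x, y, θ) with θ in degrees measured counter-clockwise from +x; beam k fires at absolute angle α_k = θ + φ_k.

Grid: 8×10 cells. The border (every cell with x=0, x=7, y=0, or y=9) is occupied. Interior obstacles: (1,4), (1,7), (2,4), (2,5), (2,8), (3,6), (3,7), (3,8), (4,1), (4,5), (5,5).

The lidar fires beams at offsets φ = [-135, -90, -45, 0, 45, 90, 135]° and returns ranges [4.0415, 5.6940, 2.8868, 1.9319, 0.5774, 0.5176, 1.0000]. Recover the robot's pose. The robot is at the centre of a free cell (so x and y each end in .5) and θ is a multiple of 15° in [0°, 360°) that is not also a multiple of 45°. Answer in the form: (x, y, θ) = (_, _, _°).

Candidates: 37 free-cell centres × 16 headings = 592 poses. Raycast each; keep the one whose scan matches to 4 dp.
  (6.5, 2.5, 105°): beam 1 = 0.5774 ≠ 4.0415 ✗
  (5.5, 6.5, 210°): beam 1 = 2.5882 ≠ 4.0415 ✗
  (5.5, 4.5, 165°): beam 1 = 1.7321 ≠ 4.0415 ✗
  (6.5, 2.5, 255°): beam 1 = 2.8868 ≠ 4.0415 ✗
  …
  (6.5, 3.5, 285°): r_1=4.0415, r_2=5.6940, r_3=2.8868, r_4=1.9319, r_5=0.5774, r_6=0.5176, r_7=1.0000 — all match ✓
Only this pose fits every beam.

(x, y, θ) = (6.5, 3.5, 285°)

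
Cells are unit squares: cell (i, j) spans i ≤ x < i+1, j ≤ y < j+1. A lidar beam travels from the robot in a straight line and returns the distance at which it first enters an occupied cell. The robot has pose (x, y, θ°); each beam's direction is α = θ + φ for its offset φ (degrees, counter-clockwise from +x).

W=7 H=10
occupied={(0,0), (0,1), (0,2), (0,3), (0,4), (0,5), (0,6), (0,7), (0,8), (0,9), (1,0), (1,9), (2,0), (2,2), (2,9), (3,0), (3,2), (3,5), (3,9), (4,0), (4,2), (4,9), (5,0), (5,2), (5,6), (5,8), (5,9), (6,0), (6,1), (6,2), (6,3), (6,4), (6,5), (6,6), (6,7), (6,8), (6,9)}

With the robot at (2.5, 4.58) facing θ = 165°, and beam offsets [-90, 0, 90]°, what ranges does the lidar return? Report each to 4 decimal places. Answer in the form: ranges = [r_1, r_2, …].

ranges = [4.5759, 1.5529, 1.6357]

beam 1: φ=-90°, α=75°
  direction (0.2588, 0.9659); cell (2,4); t to first gridline: x 1.9319, y 0.4348 (then +3.8637 / +1.0353)
    (2,5) via y @ 0.4348
    (2,6) via y @ 1.4701
    (3,6) via x @ 1.9319
    (3,7) via y @ 2.5054
    (3,8) via y @ 3.5406
    (3,9) via y @ 4.5759  # hit
  → r_1 = 4.5759
beam 2: φ=0°, α=165°
  direction (-0.9659, 0.2588); cell (2,4); t to first gridline: x 0.5176, y 1.6228 (then +1.0353 / +3.8637)
    (1,4) via x @ 0.5176
    (0,4) via x @ 1.5529  # hit
  → r_2 = 1.5529
beam 3: φ=90°, α=255°
  direction (-0.2588, -0.9659); cell (2,4); t to first gridline: x 1.9319, y 0.6005 (then +3.8637 / +1.0353)
    (2,3) via y @ 0.6005
    (2,2) via y @ 1.6357  # hit
  → r_3 = 1.6357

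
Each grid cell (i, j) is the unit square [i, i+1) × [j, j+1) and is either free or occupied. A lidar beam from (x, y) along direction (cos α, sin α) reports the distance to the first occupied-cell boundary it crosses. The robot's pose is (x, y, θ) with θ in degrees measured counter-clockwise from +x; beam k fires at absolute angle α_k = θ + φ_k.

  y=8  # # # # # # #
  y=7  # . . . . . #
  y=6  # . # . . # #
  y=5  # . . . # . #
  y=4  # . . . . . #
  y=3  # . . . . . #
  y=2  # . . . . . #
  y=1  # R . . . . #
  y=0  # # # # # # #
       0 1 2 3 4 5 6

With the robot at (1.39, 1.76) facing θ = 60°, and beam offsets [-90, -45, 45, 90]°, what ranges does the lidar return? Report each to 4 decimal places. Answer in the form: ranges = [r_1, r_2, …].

beam 1: φ=-90°, α=330°
  direction (0.8660, -0.5000); cell (1,1); t to first gridline: x 0.7044, y 1.5200 (then +1.1547 / +2.0000)
    (2,1) via x @ 0.7044
    (2,0) via y @ 1.5200  # hit
  → r_1 = 1.5200
beam 2: φ=-45°, α=15°
  direction (0.9659, 0.2588); cell (1,1); t to first gridline: x 0.6315, y 0.9273 (then +1.0353 / +3.8637)
    (2,1) via x @ 0.6315
    (2,2) via y @ 0.9273
    (3,2) via x @ 1.6668
    (4,2) via x @ 2.7021
    (5,2) via x @ 3.7373
    (6,2) via x @ 4.7726  # hit
  → r_2 = 4.7726
beam 3: φ=45°, α=105°
  direction (-0.2588, 0.9659); cell (1,1); t to first gridline: x 1.5068, y 0.2485 (then +3.8637 / +1.0353)
    (1,2) via y @ 0.2485
    (1,3) via y @ 1.2837
    (0,3) via x @ 1.5068  # hit
  → r_3 = 1.5068
beam 4: φ=90°, α=150°
  direction (-0.8660, 0.5000); cell (1,1); t to first gridline: x 0.4503, y 0.4800 (then +1.1547 / +2.0000)
    (0,1) via x @ 0.4503  # hit
  → r_4 = 0.4503

ranges = [1.5200, 4.7726, 1.5068, 0.4503]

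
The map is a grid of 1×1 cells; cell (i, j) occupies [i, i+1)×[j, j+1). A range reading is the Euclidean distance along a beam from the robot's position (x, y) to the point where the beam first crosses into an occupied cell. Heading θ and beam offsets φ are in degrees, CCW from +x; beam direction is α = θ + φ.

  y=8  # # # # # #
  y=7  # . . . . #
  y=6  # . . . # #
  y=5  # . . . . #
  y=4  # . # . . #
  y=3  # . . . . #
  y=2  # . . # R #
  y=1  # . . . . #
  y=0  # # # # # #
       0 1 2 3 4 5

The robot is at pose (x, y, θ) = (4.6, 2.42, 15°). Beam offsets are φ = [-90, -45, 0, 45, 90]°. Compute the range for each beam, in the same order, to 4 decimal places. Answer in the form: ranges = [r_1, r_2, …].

beam 1: φ=-90°, α=285°
  direction (0.2588, -0.9659); cell (4,2); t to first gridline: x 1.5455, y 0.4348 (then +3.8637 / +1.0353)
    (4,1) via y @ 0.4348
    (4,0) via y @ 1.4701  # hit
  → r_1 = 1.4701
beam 2: φ=-45°, α=330°
  direction (0.8660, -0.5000); cell (4,2); t to first gridline: x 0.4619, y 0.8400 (then +1.1547 / +2.0000)
    (5,2) via x @ 0.4619  # hit
  → r_2 = 0.4619
beam 3: φ=0°, α=15°
  direction (0.9659, 0.2588); cell (4,2); t to first gridline: x 0.4141, y 2.2409 (then +1.0353 / +3.8637)
    (5,2) via x @ 0.4141  # hit
  → r_3 = 0.4141
beam 4: φ=45°, α=60°
  direction (0.5000, 0.8660); cell (4,2); t to first gridline: x 0.8000, y 0.6697 (then +2.0000 / +1.1547)
    (4,3) via y @ 0.6697
    (5,3) via x @ 0.8000  # hit
  → r_4 = 0.8000
beam 5: φ=90°, α=105°
  direction (-0.2588, 0.9659); cell (4,2); t to first gridline: x 2.3182, y 0.6005 (then +3.8637 / +1.0353)
    (4,3) via y @ 0.6005
    (4,4) via y @ 1.6357
    (3,4) via x @ 2.3182
    (3,5) via y @ 2.6710
    (3,6) via y @ 3.7063
    (3,7) via y @ 4.7416
    (3,8) via y @ 5.7768  # hit
  → r_5 = 5.7768

ranges = [1.4701, 0.4619, 0.4141, 0.8000, 5.7768]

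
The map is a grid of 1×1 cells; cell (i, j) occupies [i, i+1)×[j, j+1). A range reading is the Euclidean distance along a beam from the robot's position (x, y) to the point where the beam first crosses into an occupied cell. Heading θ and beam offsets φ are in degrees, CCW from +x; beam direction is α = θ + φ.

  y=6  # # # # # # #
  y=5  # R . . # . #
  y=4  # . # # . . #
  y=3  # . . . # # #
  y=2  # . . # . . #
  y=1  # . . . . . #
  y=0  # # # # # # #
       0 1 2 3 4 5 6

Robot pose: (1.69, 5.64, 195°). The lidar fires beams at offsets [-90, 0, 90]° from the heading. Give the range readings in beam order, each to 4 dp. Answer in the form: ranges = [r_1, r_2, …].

ranges = [0.3727, 0.7143, 1.1977]

beam 1: φ=-90°, α=105°
  dir = (cos 105°, sin 105°) = (-0.2588, 0.9659); from cell (1,5)
  next x-line at t=2.6660, next y-line at t=0.3727; Δt_x=3.8637, Δt_y=1.0353
    y: enter (1,6) at t=0.3727 ← occupied
  → r_1 = 0.3727
beam 2: φ=0°, α=195°
  dir = (cos 195°, sin 195°) = (-0.9659, -0.2588); from cell (1,5)
  next x-line at t=0.7143, next y-line at t=2.4728; Δt_x=1.0353, Δt_y=3.8637
    x: enter (0,5) at t=0.7143 ← occupied
  → r_2 = 0.7143
beam 3: φ=90°, α=285°
  dir = (cos 285°, sin 285°) = (0.2588, -0.9659); from cell (1,5)
  next x-line at t=1.1977, next y-line at t=0.6626; Δt_x=3.8637, Δt_y=1.0353
    y: enter (1,4) at t=0.6626
    x: enter (2,4) at t=1.1977 ← occupied
  → r_3 = 1.1977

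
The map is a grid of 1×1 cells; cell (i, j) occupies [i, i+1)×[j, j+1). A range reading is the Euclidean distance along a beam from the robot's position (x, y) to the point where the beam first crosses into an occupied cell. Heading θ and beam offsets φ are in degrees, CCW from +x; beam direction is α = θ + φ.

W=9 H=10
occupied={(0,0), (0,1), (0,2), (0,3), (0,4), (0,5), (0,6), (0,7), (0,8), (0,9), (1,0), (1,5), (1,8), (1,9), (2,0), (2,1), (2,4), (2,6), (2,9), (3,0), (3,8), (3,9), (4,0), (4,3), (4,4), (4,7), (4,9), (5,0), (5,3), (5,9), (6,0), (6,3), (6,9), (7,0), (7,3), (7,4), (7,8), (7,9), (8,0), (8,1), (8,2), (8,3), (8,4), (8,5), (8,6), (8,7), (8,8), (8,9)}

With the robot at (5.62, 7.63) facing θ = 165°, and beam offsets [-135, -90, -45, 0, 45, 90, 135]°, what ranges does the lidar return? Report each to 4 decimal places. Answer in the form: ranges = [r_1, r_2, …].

ranges = [1.5935, 1.4183, 1.5819, 0.6419, 0.7159, 2.7228, 3.0369]

beam 1: φ=-135°, α=30°
  direction (0.8660, 0.5000); cell (5,7); t to first gridline: x 0.4388, y 0.7400 (then +1.1547 / +2.0000)
    (6,7) via x @ 0.4388
    (6,8) via y @ 0.7400
    (7,8) via x @ 1.5935  # hit
  → r_1 = 1.5935
beam 2: φ=-90°, α=75°
  direction (0.2588, 0.9659); cell (5,7); t to first gridline: x 1.4682, y 0.3831 (then +3.8637 / +1.0353)
    (5,8) via y @ 0.3831
    (5,9) via y @ 1.4183  # hit
  → r_2 = 1.4183
beam 3: φ=-45°, α=120°
  direction (-0.5000, 0.8660); cell (5,7); t to first gridline: x 1.2400, y 0.4272 (then +2.0000 / +1.1547)
    (5,8) via y @ 0.4272
    (4,8) via x @ 1.2400
    (4,9) via y @ 1.5819  # hit
  → r_3 = 1.5819
beam 4: φ=0°, α=165°
  direction (-0.9659, 0.2588); cell (5,7); t to first gridline: x 0.6419, y 1.4296 (then +1.0353 / +3.8637)
    (4,7) via x @ 0.6419  # hit
  → r_4 = 0.6419
beam 5: φ=45°, α=210°
  direction (-0.8660, -0.5000); cell (5,7); t to first gridline: x 0.7159, y 1.2600 (then +1.1547 / +2.0000)
    (4,7) via x @ 0.7159  # hit
  → r_5 = 0.7159
beam 6: φ=90°, α=255°
  direction (-0.2588, -0.9659); cell (5,7); t to first gridline: x 2.3955, y 0.6522 (then +3.8637 / +1.0353)
    (5,6) via y @ 0.6522
    (5,5) via y @ 1.6875
    (4,5) via x @ 2.3955
    (4,4) via y @ 2.7228  # hit
  → r_6 = 2.7228
beam 7: φ=135°, α=300°
  direction (0.5000, -0.8660); cell (5,7); t to first gridline: x 0.7600, y 0.7275 (then +2.0000 / +1.1547)
    (5,6) via y @ 0.7275
    (6,6) via x @ 0.7600
    (6,5) via y @ 1.8822
    (7,5) via x @ 2.7600
    (7,4) via y @ 3.0369  # hit
  → r_7 = 3.0369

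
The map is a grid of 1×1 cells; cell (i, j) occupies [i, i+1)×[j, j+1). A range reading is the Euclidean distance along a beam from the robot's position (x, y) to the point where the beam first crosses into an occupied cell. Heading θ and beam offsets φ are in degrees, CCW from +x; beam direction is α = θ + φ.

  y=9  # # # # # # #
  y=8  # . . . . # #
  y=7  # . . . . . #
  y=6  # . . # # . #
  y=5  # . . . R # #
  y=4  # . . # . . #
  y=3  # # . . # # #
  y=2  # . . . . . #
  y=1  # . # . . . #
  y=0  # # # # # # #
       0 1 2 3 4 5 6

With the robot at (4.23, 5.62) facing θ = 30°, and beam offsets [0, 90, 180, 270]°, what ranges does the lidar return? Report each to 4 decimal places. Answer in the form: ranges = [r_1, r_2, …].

beam 1: φ=0°, α=30°
  direction (0.8660, 0.5000); cell (4,5); t to first gridline: x 0.8891, y 0.7600 (then +1.1547 / +2.0000)
    (4,6) via y @ 0.7600  # hit
  → r_1 = 0.7600
beam 2: φ=90°, α=120°
  direction (-0.5000, 0.8660); cell (4,5); t to first gridline: x 0.4600, y 0.4388 (then +2.0000 / +1.1547)
    (4,6) via y @ 0.4388  # hit
  → r_2 = 0.4388
beam 3: φ=180°, α=210°
  direction (-0.8660, -0.5000); cell (4,5); t to first gridline: x 0.2656, y 1.2400 (then +1.1547 / +2.0000)
    (3,5) via x @ 0.2656
    (3,4) via y @ 1.2400  # hit
  → r_3 = 1.2400
beam 4: φ=270°, α=300°
  direction (0.5000, -0.8660); cell (4,5); t to first gridline: x 1.5400, y 0.7159 (then +2.0000 / +1.1547)
    (4,4) via y @ 0.7159
    (5,4) via x @ 1.5400
    (5,3) via y @ 1.8706  # hit
  → r_4 = 1.8706

ranges = [0.7600, 0.4388, 1.2400, 1.8706]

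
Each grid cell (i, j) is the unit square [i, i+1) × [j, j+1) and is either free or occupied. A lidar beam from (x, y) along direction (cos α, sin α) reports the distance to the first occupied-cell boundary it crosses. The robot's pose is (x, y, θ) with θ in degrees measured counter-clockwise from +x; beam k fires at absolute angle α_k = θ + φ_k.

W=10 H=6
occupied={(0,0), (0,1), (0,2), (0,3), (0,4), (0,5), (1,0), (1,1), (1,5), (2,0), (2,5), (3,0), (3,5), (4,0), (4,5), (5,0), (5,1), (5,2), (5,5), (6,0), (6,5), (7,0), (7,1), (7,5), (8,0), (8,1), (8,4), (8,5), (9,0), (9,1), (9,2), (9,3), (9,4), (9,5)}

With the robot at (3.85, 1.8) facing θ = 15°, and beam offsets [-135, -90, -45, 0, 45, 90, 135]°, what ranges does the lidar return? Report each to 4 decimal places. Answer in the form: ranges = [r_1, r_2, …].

beam 1: φ=-135°, α=240°
  direction (-0.5000, -0.8660); cell (3,1); t to first gridline: x 1.7000, y 0.9238 (then +2.0000 / +1.1547)
    (3,0) via y @ 0.9238  # hit
  → r_1 = 0.9238
beam 2: φ=-90°, α=285°
  direction (0.2588, -0.9659); cell (3,1); t to first gridline: x 0.5796, y 0.8282 (then +3.8637 / +1.0353)
    (4,1) via x @ 0.5796
    (4,0) via y @ 0.8282  # hit
  → r_2 = 0.8282
beam 3: φ=-45°, α=330°
  direction (0.8660, -0.5000); cell (3,1); t to first gridline: x 0.1732, y 1.6000 (then +1.1547 / +2.0000)
    (4,1) via x @ 0.1732
    (5,1) via x @ 1.3279  # hit
  → r_3 = 1.3279
beam 4: φ=0°, α=15°
  direction (0.9659, 0.2588); cell (3,1); t to first gridline: x 0.1553, y 0.7727 (then +1.0353 / +3.8637)
    (4,1) via x @ 0.1553
    (4,2) via y @ 0.7727
    (5,2) via x @ 1.1906  # hit
  → r_4 = 1.1906
beam 5: φ=45°, α=60°
  direction (0.5000, 0.8660); cell (3,1); t to first gridline: x 0.3000, y 0.2309 (then +2.0000 / +1.1547)
    (3,2) via y @ 0.2309
    (4,2) via x @ 0.3000
    (4,3) via y @ 1.3856
    (5,3) via x @ 2.3000
    (5,4) via y @ 2.5403
    (5,5) via y @ 3.6950  # hit
  → r_5 = 3.6950
beam 6: φ=90°, α=105°
  direction (-0.2588, 0.9659); cell (3,1); t to first gridline: x 3.2841, y 0.2071 (then +3.8637 / +1.0353)
    (3,2) via y @ 0.2071
    (3,3) via y @ 1.2423
    (3,4) via y @ 2.2776
    (2,4) via x @ 3.2841
    (2,5) via y @ 3.3129  # hit
  → r_6 = 3.3129
beam 7: φ=135°, α=150°
  direction (-0.8660, 0.5000); cell (3,1); t to first gridline: x 0.9815, y 0.4000 (then +1.1547 / +2.0000)
    (3,2) via y @ 0.4000
    (2,2) via x @ 0.9815
    (1,2) via x @ 2.1362
    (1,3) via y @ 2.4000
    (0,3) via x @ 3.2909  # hit
  → r_7 = 3.2909

ranges = [0.9238, 0.8282, 1.3279, 1.1906, 3.6950, 3.3129, 3.2909]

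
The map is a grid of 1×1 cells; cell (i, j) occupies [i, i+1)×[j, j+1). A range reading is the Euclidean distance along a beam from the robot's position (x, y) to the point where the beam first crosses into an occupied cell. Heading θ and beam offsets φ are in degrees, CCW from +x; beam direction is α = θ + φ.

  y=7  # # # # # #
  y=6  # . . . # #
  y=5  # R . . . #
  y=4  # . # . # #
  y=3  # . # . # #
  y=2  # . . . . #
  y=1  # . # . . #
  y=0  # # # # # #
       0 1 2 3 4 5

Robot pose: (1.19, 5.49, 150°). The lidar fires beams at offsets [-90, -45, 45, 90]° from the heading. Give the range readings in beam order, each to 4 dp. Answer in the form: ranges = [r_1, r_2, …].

beam 1: φ=-90°, α=60°
  cosα=0.5000 sinα=0.8660 | (1,5) | tMaxX 1.6200 tMaxY 0.5889 | tΔX 2.0000 tΔY 1.1547
    t=0.5889 [y] (1,6)
    t=1.6200 [x] (2,6)
    t=1.7436 [y] (2,7) — stop
  → r_1 = 1.7436
beam 2: φ=-45°, α=105°
  cosα=-0.2588 sinα=0.9659 | (1,5) | tMaxX 0.7341 tMaxY 0.5280 | tΔX 3.8637 tΔY 1.0353
    t=0.5280 [y] (1,6)
    t=0.7341 [x] (0,6) — stop
  → r_2 = 0.7341
beam 3: φ=45°, α=195°
  cosα=-0.9659 sinα=-0.2588 | (1,5) | tMaxX 0.1967 tMaxY 1.8932 | tΔX 1.0353 tΔY 3.8637
    t=0.1967 [x] (0,5) — stop
  → r_3 = 0.1967
beam 4: φ=90°, α=240°
  cosα=-0.5000 sinα=-0.8660 | (1,5) | tMaxX 0.3800 tMaxY 0.5658 | tΔX 2.0000 tΔY 1.1547
    t=0.3800 [x] (0,5) — stop
  → r_4 = 0.3800

ranges = [1.7436, 0.7341, 0.1967, 0.3800]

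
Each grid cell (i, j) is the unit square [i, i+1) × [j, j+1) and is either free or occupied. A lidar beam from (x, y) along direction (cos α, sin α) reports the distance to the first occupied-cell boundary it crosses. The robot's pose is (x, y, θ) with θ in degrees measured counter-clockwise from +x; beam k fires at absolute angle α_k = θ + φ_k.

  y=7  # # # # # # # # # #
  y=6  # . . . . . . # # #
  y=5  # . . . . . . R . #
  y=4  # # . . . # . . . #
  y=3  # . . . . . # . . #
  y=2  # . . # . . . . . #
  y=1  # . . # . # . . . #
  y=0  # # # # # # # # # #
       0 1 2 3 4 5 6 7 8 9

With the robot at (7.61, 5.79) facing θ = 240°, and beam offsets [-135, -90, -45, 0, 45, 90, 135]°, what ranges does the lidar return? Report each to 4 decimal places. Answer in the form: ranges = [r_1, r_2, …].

beam 1: φ=-135°, α=105°
  dir = (cos 105°, sin 105°) = (-0.2588, 0.9659); from cell (7,5)
  next x-line at t=2.3569, next y-line at t=0.2174; Δt_x=3.8637, Δt_y=1.0353
    y: enter (7,6) at t=0.2174 ← occupied
  → r_1 = 0.2174
beam 2: φ=-90°, α=150°
  dir = (cos 150°, sin 150°) = (-0.8660, 0.5000); from cell (7,5)
  next x-line at t=0.7044, next y-line at t=0.4200; Δt_x=1.1547, Δt_y=2.0000
    y: enter (7,6) at t=0.4200 ← occupied
  → r_2 = 0.4200
beam 3: φ=-45°, α=195°
  dir = (cos 195°, sin 195°) = (-0.9659, -0.2588); from cell (7,5)
  next x-line at t=0.6315, next y-line at t=3.0523; Δt_x=1.0353, Δt_y=3.8637
    x: enter (6,5) at t=0.6315
    x: enter (5,5) at t=1.6668
    x: enter (4,5) at t=2.7021
    y: enter (4,4) at t=3.0523
    x: enter (3,4) at t=3.7373
    x: enter (2,4) at t=4.7726
    x: enter (1,4) at t=5.8079 ← occupied
  → r_3 = 5.8079
beam 4: φ=0°, α=240°
  dir = (cos 240°, sin 240°) = (-0.5000, -0.8660); from cell (7,5)
  next x-line at t=1.2200, next y-line at t=0.9122; Δt_x=2.0000, Δt_y=1.1547
    y: enter (7,4) at t=0.9122
    x: enter (6,4) at t=1.2200
    y: enter (6,3) at t=2.0669 ← occupied
  → r_4 = 2.0669
beam 5: φ=45°, α=285°
  dir = (cos 285°, sin 285°) = (0.2588, -0.9659); from cell (7,5)
  next x-line at t=1.5068, next y-line at t=0.8179; Δt_x=3.8637, Δt_y=1.0353
    y: enter (7,4) at t=0.8179
    x: enter (8,4) at t=1.5068
    y: enter (8,3) at t=1.8531
    y: enter (8,2) at t=2.8884
    y: enter (8,1) at t=3.9237
    y: enter (8,0) at t=4.9590 ← occupied
  → r_5 = 4.9590
beam 6: φ=90°, α=330°
  dir = (cos 330°, sin 330°) = (0.8660, -0.5000); from cell (7,5)
  next x-line at t=0.4503, next y-line at t=1.5800; Δt_x=1.1547, Δt_y=2.0000
    x: enter (8,5) at t=0.4503
    y: enter (8,4) at t=1.5800
    x: enter (9,4) at t=1.6050 ← occupied
  → r_6 = 1.6050
beam 7: φ=135°, α=15°
  dir = (cos 15°, sin 15°) = (0.9659, 0.2588); from cell (7,5)
  next x-line at t=0.4038, next y-line at t=0.8114; Δt_x=1.0353, Δt_y=3.8637
    x: enter (8,5) at t=0.4038
    y: enter (8,6) at t=0.8114 ← occupied
  → r_7 = 0.8114

ranges = [0.2174, 0.4200, 5.8079, 2.0669, 4.9590, 1.6050, 0.8114]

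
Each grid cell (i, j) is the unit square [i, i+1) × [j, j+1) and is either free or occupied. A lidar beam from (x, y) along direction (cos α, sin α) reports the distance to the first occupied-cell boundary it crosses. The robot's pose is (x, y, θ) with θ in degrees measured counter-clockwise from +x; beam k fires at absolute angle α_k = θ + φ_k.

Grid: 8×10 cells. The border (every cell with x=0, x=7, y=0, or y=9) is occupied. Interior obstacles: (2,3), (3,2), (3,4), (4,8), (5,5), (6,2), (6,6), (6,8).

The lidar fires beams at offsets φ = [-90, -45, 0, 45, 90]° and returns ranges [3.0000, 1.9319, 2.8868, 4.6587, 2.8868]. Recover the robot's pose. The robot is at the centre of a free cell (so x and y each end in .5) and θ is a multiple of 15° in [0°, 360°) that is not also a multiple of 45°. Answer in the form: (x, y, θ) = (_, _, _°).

The pose lattice has 40·16 = 640 candidates. Test each by forward raycasting.
  (1.5, 2.5, 285°): beam 1 = 0.5176 ≠ 3.0000 ✗
  (4.5, 5.5, 150°): beam 2 = 3.6235 ≠ 1.9319 ✗
  (1.5, 6.5, 15°): beam 1 = 2.5882 ≠ 3.0000 ✗
  (1.5, 3.5, 120°): beam 1 = 0.5774 ≠ 3.0000 ✗
  …
  (2.5, 6.5, 330°): r_1=3.0000, r_2=1.9319, r_3=2.8868, r_4=4.6587, r_5=2.8868 — all match ✓
Only this pose fits every beam.

(x, y, θ) = (2.5, 6.5, 330°)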